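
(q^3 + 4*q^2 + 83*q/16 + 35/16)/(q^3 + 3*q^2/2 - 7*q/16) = (4*q^2 + 9*q + 5)/(q*(4*q - 1))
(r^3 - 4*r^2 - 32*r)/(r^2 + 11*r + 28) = r*(r - 8)/(r + 7)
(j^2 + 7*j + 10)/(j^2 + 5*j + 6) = (j + 5)/(j + 3)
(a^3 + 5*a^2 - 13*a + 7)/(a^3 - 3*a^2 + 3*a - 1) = (a + 7)/(a - 1)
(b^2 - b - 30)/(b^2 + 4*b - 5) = (b - 6)/(b - 1)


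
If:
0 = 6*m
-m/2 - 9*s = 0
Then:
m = 0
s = 0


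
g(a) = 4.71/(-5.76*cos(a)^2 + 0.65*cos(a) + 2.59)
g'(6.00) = 3.12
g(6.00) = -2.25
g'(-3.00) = -0.59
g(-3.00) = -1.27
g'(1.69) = 1.60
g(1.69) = 1.94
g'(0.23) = -2.27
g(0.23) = -2.10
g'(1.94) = 8.19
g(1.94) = 2.93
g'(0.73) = -1618.79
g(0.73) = -37.96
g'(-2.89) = -1.17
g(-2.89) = -1.37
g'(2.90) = 1.11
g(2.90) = -1.36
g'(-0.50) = 13.13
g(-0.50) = -3.69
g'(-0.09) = 0.75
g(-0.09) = -1.90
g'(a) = 4.71*(-11.52*sin(a)*cos(a) + 0.65*sin(a))/(-5.76*cos(a)^2 + 0.65*cos(a) + 2.59)^2 = (3.0615 - 54.2592*cos(a))*sin(a)/(-5.76*cos(a)^2 + 0.65*cos(a) + 2.59)^2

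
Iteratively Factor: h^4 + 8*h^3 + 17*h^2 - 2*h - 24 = (h - 1)*(h^3 + 9*h^2 + 26*h + 24) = (h - 1)*(h + 4)*(h^2 + 5*h + 6) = (h - 1)*(h + 3)*(h + 4)*(h + 2)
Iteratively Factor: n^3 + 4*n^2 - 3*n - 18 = (n - 2)*(n^2 + 6*n + 9) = (n - 2)*(n + 3)*(n + 3)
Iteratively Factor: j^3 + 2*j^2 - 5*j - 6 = (j + 1)*(j^2 + j - 6) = (j + 1)*(j + 3)*(j - 2)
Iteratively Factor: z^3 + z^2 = (z)*(z^2 + z) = z*(z + 1)*(z)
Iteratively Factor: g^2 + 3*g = (g)*(g + 3)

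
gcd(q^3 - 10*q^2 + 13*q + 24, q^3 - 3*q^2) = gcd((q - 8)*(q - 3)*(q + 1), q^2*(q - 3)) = q - 3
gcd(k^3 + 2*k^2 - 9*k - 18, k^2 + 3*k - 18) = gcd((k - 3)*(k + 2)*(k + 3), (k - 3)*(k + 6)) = k - 3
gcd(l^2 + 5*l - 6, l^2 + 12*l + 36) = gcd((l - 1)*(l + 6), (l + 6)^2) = l + 6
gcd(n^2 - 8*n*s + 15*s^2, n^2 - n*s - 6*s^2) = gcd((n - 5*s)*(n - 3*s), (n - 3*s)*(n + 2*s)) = -n + 3*s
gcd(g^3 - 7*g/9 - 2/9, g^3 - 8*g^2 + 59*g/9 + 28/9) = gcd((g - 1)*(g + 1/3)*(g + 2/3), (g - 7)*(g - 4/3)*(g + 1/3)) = g + 1/3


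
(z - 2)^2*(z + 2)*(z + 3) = z^4 + z^3 - 10*z^2 - 4*z + 24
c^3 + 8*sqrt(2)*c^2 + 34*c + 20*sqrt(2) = (c + sqrt(2))*(c + 2*sqrt(2))*(c + 5*sqrt(2))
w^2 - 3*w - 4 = (w - 4)*(w + 1)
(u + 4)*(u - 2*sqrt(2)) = u^2 - 2*sqrt(2)*u + 4*u - 8*sqrt(2)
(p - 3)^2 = p^2 - 6*p + 9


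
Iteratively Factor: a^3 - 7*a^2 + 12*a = (a - 3)*(a^2 - 4*a) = (a - 4)*(a - 3)*(a)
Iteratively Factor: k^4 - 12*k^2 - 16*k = (k)*(k^3 - 12*k - 16) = k*(k - 4)*(k^2 + 4*k + 4) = k*(k - 4)*(k + 2)*(k + 2)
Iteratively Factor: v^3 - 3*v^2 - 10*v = (v)*(v^2 - 3*v - 10) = v*(v + 2)*(v - 5)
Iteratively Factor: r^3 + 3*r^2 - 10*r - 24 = (r - 3)*(r^2 + 6*r + 8) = (r - 3)*(r + 2)*(r + 4)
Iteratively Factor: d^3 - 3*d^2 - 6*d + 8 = (d - 4)*(d^2 + d - 2) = (d - 4)*(d - 1)*(d + 2)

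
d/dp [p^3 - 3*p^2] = 3*p*(p - 2)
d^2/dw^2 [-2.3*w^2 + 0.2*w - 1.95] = -4.60000000000000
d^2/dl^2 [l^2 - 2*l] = 2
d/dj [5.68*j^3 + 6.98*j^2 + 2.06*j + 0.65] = 17.04*j^2 + 13.96*j + 2.06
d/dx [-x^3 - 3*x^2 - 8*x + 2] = -3*x^2 - 6*x - 8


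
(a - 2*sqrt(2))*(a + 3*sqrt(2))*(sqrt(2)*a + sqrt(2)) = sqrt(2)*a^3 + sqrt(2)*a^2 + 2*a^2 - 12*sqrt(2)*a + 2*a - 12*sqrt(2)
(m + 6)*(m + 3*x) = m^2 + 3*m*x + 6*m + 18*x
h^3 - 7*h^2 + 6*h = h*(h - 6)*(h - 1)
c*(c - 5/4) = c^2 - 5*c/4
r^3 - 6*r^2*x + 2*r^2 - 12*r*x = r*(r + 2)*(r - 6*x)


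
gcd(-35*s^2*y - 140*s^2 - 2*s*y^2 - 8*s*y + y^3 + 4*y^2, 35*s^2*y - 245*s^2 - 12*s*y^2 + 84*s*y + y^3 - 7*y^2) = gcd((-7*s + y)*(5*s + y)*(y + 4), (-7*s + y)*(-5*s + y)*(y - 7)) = -7*s + y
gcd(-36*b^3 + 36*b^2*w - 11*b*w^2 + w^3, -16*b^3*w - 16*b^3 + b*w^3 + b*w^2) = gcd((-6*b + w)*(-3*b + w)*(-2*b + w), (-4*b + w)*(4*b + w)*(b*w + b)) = 1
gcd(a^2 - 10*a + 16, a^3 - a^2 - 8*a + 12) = a - 2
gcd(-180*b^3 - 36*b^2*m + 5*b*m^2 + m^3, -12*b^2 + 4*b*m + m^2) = 6*b + m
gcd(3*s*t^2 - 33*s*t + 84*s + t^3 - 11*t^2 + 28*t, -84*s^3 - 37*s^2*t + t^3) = 3*s + t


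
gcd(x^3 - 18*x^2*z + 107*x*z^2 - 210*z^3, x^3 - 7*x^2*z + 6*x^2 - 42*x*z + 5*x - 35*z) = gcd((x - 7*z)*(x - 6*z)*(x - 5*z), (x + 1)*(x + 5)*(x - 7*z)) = x - 7*z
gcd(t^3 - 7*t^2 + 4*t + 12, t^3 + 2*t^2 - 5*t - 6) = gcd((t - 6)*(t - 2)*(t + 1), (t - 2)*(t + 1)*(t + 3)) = t^2 - t - 2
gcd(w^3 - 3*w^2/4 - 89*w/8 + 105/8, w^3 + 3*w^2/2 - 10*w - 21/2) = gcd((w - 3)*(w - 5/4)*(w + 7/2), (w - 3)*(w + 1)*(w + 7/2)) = w^2 + w/2 - 21/2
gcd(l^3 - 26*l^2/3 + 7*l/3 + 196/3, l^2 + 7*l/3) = l + 7/3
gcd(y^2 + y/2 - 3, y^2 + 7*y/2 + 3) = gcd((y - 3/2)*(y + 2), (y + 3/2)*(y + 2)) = y + 2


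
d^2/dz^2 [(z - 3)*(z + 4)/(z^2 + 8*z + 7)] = 2*(-7*z^3 - 57*z^2 - 309*z - 691)/(z^6 + 24*z^5 + 213*z^4 + 848*z^3 + 1491*z^2 + 1176*z + 343)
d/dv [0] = 0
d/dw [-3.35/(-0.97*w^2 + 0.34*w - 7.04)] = (1.139 - 6.499*w)/(0.97*w^2 - 0.34*w + 7.04)^2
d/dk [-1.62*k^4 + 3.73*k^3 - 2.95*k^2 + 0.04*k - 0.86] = -6.48*k^3 + 11.19*k^2 - 5.9*k + 0.04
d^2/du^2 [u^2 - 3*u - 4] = 2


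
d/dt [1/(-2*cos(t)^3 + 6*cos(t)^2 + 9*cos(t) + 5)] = 3*(4*cos(t) - cos(2*t) + 2)*sin(t)/(-2*cos(t)^3 + 6*cos(t)^2 + 9*cos(t) + 5)^2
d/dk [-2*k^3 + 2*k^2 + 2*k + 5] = -6*k^2 + 4*k + 2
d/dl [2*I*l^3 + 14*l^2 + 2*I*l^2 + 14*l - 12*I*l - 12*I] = 6*I*l^2 + 4*l*(7 + I) + 14 - 12*I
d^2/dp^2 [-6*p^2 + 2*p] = -12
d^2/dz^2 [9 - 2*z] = 0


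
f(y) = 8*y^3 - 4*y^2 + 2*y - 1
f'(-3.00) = 242.00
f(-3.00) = -259.00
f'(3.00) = 194.00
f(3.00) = 185.00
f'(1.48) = 42.73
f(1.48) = 19.13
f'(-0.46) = 10.76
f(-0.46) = -3.55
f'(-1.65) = 80.54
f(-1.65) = -51.13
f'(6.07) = 837.72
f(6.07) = 1652.95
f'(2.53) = 135.38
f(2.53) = 108.01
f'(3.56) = 277.69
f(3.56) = 316.37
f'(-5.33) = 726.45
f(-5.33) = -1336.65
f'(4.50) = 452.00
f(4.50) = 656.00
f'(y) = 24*y^2 - 8*y + 2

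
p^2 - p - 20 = (p - 5)*(p + 4)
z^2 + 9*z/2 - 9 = (z - 3/2)*(z + 6)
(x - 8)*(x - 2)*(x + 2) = x^3 - 8*x^2 - 4*x + 32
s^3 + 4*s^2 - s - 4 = (s - 1)*(s + 1)*(s + 4)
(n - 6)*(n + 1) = n^2 - 5*n - 6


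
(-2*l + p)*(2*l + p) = -4*l^2 + p^2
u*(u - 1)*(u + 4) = u^3 + 3*u^2 - 4*u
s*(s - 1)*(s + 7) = s^3 + 6*s^2 - 7*s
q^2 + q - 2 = (q - 1)*(q + 2)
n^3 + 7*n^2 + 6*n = n*(n + 1)*(n + 6)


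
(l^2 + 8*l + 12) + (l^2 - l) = 2*l^2 + 7*l + 12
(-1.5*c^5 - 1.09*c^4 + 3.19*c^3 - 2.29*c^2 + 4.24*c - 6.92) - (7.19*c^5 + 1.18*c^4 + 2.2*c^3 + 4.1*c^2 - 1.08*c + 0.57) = -8.69*c^5 - 2.27*c^4 + 0.99*c^3 - 6.39*c^2 + 5.32*c - 7.49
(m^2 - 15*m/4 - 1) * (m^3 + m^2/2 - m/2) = m^5 - 13*m^4/4 - 27*m^3/8 + 11*m^2/8 + m/2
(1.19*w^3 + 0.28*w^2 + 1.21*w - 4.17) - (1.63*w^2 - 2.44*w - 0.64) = 1.19*w^3 - 1.35*w^2 + 3.65*w - 3.53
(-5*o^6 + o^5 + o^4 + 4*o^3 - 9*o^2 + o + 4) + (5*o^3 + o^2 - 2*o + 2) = -5*o^6 + o^5 + o^4 + 9*o^3 - 8*o^2 - o + 6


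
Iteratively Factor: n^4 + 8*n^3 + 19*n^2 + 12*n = (n + 4)*(n^3 + 4*n^2 + 3*n) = n*(n + 4)*(n^2 + 4*n + 3) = n*(n + 3)*(n + 4)*(n + 1)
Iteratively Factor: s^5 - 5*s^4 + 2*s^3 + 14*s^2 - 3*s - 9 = (s - 3)*(s^4 - 2*s^3 - 4*s^2 + 2*s + 3) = (s - 3)*(s + 1)*(s^3 - 3*s^2 - s + 3) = (s - 3)*(s + 1)^2*(s^2 - 4*s + 3) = (s - 3)*(s - 1)*(s + 1)^2*(s - 3)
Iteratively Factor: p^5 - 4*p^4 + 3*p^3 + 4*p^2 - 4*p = (p - 2)*(p^4 - 2*p^3 - p^2 + 2*p) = (p - 2)*(p - 1)*(p^3 - p^2 - 2*p) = (p - 2)*(p - 1)*(p + 1)*(p^2 - 2*p) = (p - 2)^2*(p - 1)*(p + 1)*(p)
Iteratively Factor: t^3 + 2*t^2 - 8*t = (t - 2)*(t^2 + 4*t) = (t - 2)*(t + 4)*(t)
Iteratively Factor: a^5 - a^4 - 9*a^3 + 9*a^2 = (a - 3)*(a^4 + 2*a^3 - 3*a^2) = (a - 3)*(a - 1)*(a^3 + 3*a^2) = a*(a - 3)*(a - 1)*(a^2 + 3*a) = a*(a - 3)*(a - 1)*(a + 3)*(a)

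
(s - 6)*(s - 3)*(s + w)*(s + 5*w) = s^4 + 6*s^3*w - 9*s^3 + 5*s^2*w^2 - 54*s^2*w + 18*s^2 - 45*s*w^2 + 108*s*w + 90*w^2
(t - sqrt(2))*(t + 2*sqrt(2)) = t^2 + sqrt(2)*t - 4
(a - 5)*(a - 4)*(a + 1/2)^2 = a^4 - 8*a^3 + 45*a^2/4 + 71*a/4 + 5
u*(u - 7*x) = u^2 - 7*u*x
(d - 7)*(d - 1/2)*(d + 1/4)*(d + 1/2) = d^4 - 27*d^3/4 - 2*d^2 + 27*d/16 + 7/16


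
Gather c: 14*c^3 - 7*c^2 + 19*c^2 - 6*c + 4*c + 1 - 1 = 14*c^3 + 12*c^2 - 2*c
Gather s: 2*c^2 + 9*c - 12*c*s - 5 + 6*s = 2*c^2 + 9*c + s*(6 - 12*c) - 5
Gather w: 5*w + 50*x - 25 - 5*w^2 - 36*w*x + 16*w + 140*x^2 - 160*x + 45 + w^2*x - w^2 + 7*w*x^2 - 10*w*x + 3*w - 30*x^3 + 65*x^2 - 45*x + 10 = w^2*(x - 6) + w*(7*x^2 - 46*x + 24) - 30*x^3 + 205*x^2 - 155*x + 30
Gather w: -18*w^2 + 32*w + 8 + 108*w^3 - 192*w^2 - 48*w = 108*w^3 - 210*w^2 - 16*w + 8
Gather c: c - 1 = c - 1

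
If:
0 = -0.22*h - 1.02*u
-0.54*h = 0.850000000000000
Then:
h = -1.57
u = 0.34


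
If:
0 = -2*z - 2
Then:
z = -1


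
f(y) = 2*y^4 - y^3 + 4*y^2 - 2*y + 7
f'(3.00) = 211.00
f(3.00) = 172.00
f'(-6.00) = -1886.00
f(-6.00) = 2971.00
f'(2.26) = 93.10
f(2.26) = 63.54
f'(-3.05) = -281.29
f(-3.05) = 251.76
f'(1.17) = 16.07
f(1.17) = 12.28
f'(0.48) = 2.03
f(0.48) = 6.96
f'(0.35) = 0.78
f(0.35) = 6.78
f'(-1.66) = -60.14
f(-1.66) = 41.10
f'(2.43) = 114.52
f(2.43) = 81.15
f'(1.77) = 47.12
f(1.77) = 30.08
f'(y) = 8*y^3 - 3*y^2 + 8*y - 2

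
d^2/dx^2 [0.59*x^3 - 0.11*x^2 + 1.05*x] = 3.54*x - 0.22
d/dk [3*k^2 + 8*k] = 6*k + 8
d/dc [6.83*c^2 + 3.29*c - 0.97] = 13.66*c + 3.29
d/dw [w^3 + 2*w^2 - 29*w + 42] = 3*w^2 + 4*w - 29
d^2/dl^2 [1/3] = 0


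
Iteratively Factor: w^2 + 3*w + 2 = (w + 1)*(w + 2)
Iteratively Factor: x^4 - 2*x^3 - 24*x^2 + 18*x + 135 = (x + 3)*(x^3 - 5*x^2 - 9*x + 45) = (x - 5)*(x + 3)*(x^2 - 9) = (x - 5)*(x - 3)*(x + 3)*(x + 3)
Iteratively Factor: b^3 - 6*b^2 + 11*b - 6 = (b - 3)*(b^2 - 3*b + 2) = (b - 3)*(b - 1)*(b - 2)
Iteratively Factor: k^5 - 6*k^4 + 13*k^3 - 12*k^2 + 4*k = (k)*(k^4 - 6*k^3 + 13*k^2 - 12*k + 4) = k*(k - 2)*(k^3 - 4*k^2 + 5*k - 2) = k*(k - 2)*(k - 1)*(k^2 - 3*k + 2) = k*(k - 2)^2*(k - 1)*(k - 1)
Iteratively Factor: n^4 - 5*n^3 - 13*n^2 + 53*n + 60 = (n + 1)*(n^3 - 6*n^2 - 7*n + 60) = (n + 1)*(n + 3)*(n^2 - 9*n + 20) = (n - 4)*(n + 1)*(n + 3)*(n - 5)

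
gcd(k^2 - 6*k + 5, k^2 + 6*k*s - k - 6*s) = k - 1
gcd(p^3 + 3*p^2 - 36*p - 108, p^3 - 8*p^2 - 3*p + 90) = p^2 - 3*p - 18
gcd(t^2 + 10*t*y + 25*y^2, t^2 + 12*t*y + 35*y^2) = t + 5*y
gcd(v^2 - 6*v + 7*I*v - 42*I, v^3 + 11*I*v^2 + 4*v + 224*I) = v + 7*I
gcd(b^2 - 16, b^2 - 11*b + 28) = b - 4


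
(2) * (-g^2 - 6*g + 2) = -2*g^2 - 12*g + 4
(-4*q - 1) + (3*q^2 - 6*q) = 3*q^2 - 10*q - 1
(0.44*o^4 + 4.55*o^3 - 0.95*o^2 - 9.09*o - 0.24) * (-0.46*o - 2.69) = -0.2024*o^5 - 3.2766*o^4 - 11.8025*o^3 + 6.7369*o^2 + 24.5625*o + 0.6456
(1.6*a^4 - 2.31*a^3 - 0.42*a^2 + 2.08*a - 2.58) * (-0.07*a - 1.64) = -0.112*a^5 - 2.4623*a^4 + 3.8178*a^3 + 0.5432*a^2 - 3.2306*a + 4.2312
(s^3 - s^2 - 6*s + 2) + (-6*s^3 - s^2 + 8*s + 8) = -5*s^3 - 2*s^2 + 2*s + 10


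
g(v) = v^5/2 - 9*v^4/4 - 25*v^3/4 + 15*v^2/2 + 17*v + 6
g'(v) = 5*v^4/2 - 9*v^3 - 75*v^2/4 + 15*v + 17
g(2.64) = -57.02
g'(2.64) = -118.24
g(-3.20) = -170.50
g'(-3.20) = 334.06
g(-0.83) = -0.63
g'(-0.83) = -2.03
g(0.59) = 17.12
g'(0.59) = 17.78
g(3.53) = -190.76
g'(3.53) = -171.39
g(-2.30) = -12.53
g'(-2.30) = 62.78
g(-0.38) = 0.92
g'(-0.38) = 9.14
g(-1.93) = 1.45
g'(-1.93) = 17.60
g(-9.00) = -39270.00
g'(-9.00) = 21326.75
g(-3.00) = -112.50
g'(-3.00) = 248.75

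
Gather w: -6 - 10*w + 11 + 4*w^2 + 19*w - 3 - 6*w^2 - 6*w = -2*w^2 + 3*w + 2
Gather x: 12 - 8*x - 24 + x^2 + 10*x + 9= x^2 + 2*x - 3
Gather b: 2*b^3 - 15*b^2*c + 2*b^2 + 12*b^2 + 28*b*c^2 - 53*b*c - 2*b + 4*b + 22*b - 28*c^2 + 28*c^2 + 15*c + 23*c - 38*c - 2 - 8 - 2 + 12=2*b^3 + b^2*(14 - 15*c) + b*(28*c^2 - 53*c + 24)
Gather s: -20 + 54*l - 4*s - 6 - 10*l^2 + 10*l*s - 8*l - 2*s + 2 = -10*l^2 + 46*l + s*(10*l - 6) - 24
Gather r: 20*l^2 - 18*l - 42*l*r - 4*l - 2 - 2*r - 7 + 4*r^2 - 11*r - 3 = 20*l^2 - 22*l + 4*r^2 + r*(-42*l - 13) - 12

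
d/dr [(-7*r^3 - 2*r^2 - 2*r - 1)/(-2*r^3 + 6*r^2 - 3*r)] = (-46*r^4 + 34*r^3 + 12*r^2 + 12*r - 3)/(r^2*(4*r^4 - 24*r^3 + 48*r^2 - 36*r + 9))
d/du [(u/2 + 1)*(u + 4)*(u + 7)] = 3*u^2/2 + 13*u + 25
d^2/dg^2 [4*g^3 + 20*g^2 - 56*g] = 24*g + 40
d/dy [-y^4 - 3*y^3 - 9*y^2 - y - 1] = -4*y^3 - 9*y^2 - 18*y - 1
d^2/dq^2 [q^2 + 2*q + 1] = 2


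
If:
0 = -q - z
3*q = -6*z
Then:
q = 0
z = 0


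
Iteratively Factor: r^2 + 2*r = (r + 2)*(r)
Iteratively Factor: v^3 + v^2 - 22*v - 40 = (v + 2)*(v^2 - v - 20) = (v + 2)*(v + 4)*(v - 5)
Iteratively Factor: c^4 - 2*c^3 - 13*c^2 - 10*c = (c + 1)*(c^3 - 3*c^2 - 10*c) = (c - 5)*(c + 1)*(c^2 + 2*c) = (c - 5)*(c + 1)*(c + 2)*(c)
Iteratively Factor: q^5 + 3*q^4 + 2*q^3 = (q + 2)*(q^4 + q^3) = q*(q + 2)*(q^3 + q^2) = q^2*(q + 2)*(q^2 + q) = q^2*(q + 1)*(q + 2)*(q)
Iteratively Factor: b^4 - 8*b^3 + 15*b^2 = (b - 5)*(b^3 - 3*b^2) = b*(b - 5)*(b^2 - 3*b) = b^2*(b - 5)*(b - 3)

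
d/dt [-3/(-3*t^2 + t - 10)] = 3*(1 - 6*t)/(3*t^2 - t + 10)^2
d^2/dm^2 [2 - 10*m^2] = -20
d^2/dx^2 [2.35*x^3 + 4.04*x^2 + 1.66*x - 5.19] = 14.1*x + 8.08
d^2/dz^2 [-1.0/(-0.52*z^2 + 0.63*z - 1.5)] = (-0.5408*z^2 + 0.6552*z + 1.0*(1.04*z - 0.63)*(2.08*z - 1.26) - 1.56)/(0.52*z^2 - 0.63*z + 1.5)^3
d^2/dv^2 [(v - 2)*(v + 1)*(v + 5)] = 6*v + 8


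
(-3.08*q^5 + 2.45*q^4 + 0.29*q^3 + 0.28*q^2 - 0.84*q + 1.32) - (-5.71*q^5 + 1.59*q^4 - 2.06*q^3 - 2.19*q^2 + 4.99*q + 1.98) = 2.63*q^5 + 0.86*q^4 + 2.35*q^3 + 2.47*q^2 - 5.83*q - 0.66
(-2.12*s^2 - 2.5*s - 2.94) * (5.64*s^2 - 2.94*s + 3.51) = -11.9568*s^4 - 7.8672*s^3 - 16.6728*s^2 - 0.131399999999999*s - 10.3194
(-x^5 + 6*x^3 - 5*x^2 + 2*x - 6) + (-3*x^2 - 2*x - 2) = -x^5 + 6*x^3 - 8*x^2 - 8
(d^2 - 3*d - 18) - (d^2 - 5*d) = 2*d - 18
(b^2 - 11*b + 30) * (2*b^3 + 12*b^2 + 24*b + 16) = 2*b^5 - 10*b^4 - 48*b^3 + 112*b^2 + 544*b + 480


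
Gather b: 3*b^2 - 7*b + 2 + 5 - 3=3*b^2 - 7*b + 4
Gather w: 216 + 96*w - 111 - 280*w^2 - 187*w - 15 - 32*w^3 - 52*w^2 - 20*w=-32*w^3 - 332*w^2 - 111*w + 90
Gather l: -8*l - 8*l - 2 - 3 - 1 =-16*l - 6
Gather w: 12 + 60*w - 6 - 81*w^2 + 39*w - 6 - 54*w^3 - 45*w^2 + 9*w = -54*w^3 - 126*w^2 + 108*w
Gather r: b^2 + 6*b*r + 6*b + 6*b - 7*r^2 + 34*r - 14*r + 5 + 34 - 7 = b^2 + 12*b - 7*r^2 + r*(6*b + 20) + 32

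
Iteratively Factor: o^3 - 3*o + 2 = (o - 1)*(o^2 + o - 2) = (o - 1)^2*(o + 2)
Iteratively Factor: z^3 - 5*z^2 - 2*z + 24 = (z - 3)*(z^2 - 2*z - 8) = (z - 4)*(z - 3)*(z + 2)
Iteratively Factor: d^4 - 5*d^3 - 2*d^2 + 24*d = (d - 3)*(d^3 - 2*d^2 - 8*d) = (d - 4)*(d - 3)*(d^2 + 2*d) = d*(d - 4)*(d - 3)*(d + 2)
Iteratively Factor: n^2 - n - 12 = (n - 4)*(n + 3)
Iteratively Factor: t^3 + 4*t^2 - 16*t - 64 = (t + 4)*(t^2 - 16) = (t - 4)*(t + 4)*(t + 4)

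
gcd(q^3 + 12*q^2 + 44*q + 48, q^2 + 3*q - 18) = q + 6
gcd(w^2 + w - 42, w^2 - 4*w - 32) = 1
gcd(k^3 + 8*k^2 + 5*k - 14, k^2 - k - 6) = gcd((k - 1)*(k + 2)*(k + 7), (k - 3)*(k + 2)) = k + 2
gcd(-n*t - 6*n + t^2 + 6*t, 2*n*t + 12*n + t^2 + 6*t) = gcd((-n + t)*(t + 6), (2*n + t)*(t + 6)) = t + 6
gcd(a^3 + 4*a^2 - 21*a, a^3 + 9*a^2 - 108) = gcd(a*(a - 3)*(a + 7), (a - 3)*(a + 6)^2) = a - 3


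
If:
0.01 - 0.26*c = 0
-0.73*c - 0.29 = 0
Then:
No Solution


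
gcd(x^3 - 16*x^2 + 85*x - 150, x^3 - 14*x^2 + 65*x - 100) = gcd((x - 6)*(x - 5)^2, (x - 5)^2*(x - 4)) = x^2 - 10*x + 25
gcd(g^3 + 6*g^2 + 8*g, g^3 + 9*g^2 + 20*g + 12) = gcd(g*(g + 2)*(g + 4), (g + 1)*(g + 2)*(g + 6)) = g + 2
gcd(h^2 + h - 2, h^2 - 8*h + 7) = h - 1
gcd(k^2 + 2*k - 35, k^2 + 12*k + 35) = k + 7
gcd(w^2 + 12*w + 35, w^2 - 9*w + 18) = 1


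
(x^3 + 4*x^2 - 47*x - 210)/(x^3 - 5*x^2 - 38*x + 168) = (x + 5)/(x - 4)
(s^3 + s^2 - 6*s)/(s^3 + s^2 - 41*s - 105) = s*(s - 2)/(s^2 - 2*s - 35)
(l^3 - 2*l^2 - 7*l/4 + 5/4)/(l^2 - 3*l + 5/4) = l + 1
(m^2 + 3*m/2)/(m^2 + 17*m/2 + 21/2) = m/(m + 7)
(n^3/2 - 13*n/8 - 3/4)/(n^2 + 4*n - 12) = (n^2/2 + n + 3/8)/(n + 6)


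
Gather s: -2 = -2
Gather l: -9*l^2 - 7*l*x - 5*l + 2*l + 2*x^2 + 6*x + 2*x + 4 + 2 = -9*l^2 + l*(-7*x - 3) + 2*x^2 + 8*x + 6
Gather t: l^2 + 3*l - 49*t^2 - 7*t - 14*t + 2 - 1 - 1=l^2 + 3*l - 49*t^2 - 21*t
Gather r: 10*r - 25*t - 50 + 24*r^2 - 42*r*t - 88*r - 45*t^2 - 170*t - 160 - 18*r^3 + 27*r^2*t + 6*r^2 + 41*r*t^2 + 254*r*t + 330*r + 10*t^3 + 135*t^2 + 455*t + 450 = -18*r^3 + r^2*(27*t + 30) + r*(41*t^2 + 212*t + 252) + 10*t^3 + 90*t^2 + 260*t + 240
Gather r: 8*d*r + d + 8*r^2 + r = d + 8*r^2 + r*(8*d + 1)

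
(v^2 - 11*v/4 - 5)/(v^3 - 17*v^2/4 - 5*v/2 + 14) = (4*v + 5)/(4*v^2 - v - 14)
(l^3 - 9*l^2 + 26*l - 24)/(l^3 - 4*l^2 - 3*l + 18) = (l^2 - 6*l + 8)/(l^2 - l - 6)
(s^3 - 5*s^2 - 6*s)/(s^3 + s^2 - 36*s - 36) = s/(s + 6)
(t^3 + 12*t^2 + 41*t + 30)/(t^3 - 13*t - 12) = (t^2 + 11*t + 30)/(t^2 - t - 12)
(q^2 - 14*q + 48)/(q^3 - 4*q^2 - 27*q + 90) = (q - 8)/(q^2 + 2*q - 15)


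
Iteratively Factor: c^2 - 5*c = (c)*(c - 5)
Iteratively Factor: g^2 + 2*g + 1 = (g + 1)*(g + 1)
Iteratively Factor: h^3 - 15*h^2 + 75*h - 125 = (h - 5)*(h^2 - 10*h + 25) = (h - 5)^2*(h - 5)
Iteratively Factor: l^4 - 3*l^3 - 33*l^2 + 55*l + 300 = (l + 3)*(l^3 - 6*l^2 - 15*l + 100) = (l + 3)*(l + 4)*(l^2 - 10*l + 25) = (l - 5)*(l + 3)*(l + 4)*(l - 5)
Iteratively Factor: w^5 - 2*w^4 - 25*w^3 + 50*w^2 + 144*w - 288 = (w - 4)*(w^4 + 2*w^3 - 17*w^2 - 18*w + 72) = (w - 4)*(w - 3)*(w^3 + 5*w^2 - 2*w - 24) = (w - 4)*(w - 3)*(w - 2)*(w^2 + 7*w + 12) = (w - 4)*(w - 3)*(w - 2)*(w + 3)*(w + 4)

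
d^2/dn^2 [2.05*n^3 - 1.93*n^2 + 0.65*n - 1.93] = 12.3*n - 3.86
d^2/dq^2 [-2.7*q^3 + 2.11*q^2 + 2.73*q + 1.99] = 4.22 - 16.2*q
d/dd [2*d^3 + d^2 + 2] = 2*d*(3*d + 1)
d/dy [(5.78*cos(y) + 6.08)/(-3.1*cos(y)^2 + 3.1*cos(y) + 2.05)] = (-17.918*cos(y)^2 - 37.696*cos(y) + 6.999)*sin(y)/(9.61*cos(y)^4 - 19.22*cos(y)^3 - 3.1*cos(y)^2 + 12.71*cos(y) + 4.2025)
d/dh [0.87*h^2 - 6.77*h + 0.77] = 1.74*h - 6.77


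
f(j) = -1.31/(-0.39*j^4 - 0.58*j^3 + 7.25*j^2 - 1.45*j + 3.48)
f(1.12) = -0.14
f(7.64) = 0.00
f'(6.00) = -0.00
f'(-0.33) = -0.37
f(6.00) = 0.00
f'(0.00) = -0.16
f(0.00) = -0.38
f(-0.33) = -0.27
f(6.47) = 0.00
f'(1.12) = 0.15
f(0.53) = -0.28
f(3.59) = -13.45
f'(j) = -1.31*(1.56*j^3 + 1.74*j^2 - 14.5*j + 1.45)/(-0.39*j^4 - 0.58*j^3 + 7.25*j^2 - 1.45*j + 3.48)^2 = (-2.0436*j^3 - 2.2794*j^2 + 18.995*j - 1.8995)/(0.39*j^4 + 0.58*j^3 - 7.25*j^2 + 1.45*j - 3.48)^2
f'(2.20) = 0.02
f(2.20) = -0.07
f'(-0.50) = -0.32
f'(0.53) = 0.34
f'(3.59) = -6074.95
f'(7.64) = -0.00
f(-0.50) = -0.22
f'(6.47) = -0.00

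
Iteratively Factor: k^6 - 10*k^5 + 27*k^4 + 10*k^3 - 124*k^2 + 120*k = (k)*(k^5 - 10*k^4 + 27*k^3 + 10*k^2 - 124*k + 120) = k*(k - 5)*(k^4 - 5*k^3 + 2*k^2 + 20*k - 24) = k*(k - 5)*(k - 2)*(k^3 - 3*k^2 - 4*k + 12) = k*(k - 5)*(k - 2)*(k + 2)*(k^2 - 5*k + 6) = k*(k - 5)*(k - 2)^2*(k + 2)*(k - 3)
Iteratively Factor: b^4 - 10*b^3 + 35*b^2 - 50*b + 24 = (b - 1)*(b^3 - 9*b^2 + 26*b - 24) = (b - 2)*(b - 1)*(b^2 - 7*b + 12) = (b - 3)*(b - 2)*(b - 1)*(b - 4)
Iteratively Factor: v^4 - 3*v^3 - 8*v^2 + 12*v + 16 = (v - 4)*(v^3 + v^2 - 4*v - 4) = (v - 4)*(v + 2)*(v^2 - v - 2) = (v - 4)*(v - 2)*(v + 2)*(v + 1)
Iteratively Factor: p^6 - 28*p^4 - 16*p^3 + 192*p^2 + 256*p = (p - 4)*(p^5 + 4*p^4 - 12*p^3 - 64*p^2 - 64*p) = p*(p - 4)*(p^4 + 4*p^3 - 12*p^2 - 64*p - 64) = p*(p - 4)*(p + 2)*(p^3 + 2*p^2 - 16*p - 32) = p*(p - 4)^2*(p + 2)*(p^2 + 6*p + 8) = p*(p - 4)^2*(p + 2)*(p + 4)*(p + 2)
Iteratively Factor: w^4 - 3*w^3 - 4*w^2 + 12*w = (w - 3)*(w^3 - 4*w) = (w - 3)*(w - 2)*(w^2 + 2*w) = (w - 3)*(w - 2)*(w + 2)*(w)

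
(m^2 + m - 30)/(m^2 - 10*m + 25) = (m + 6)/(m - 5)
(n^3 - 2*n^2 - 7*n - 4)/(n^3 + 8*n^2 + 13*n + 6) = (n - 4)/(n + 6)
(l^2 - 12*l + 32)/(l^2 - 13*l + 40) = (l - 4)/(l - 5)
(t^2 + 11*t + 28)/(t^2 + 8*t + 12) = (t^2 + 11*t + 28)/(t^2 + 8*t + 12)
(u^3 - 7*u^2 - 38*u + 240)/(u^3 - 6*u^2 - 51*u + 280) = (u + 6)/(u + 7)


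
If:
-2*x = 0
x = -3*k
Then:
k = 0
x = 0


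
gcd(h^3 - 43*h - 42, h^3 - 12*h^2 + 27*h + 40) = h + 1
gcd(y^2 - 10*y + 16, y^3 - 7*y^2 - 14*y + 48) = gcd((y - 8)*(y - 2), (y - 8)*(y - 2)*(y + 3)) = y^2 - 10*y + 16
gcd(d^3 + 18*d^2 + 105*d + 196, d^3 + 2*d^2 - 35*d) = d + 7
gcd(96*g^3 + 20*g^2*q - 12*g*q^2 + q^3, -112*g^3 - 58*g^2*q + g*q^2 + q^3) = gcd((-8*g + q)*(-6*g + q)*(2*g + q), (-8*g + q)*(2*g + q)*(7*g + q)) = -16*g^2 - 6*g*q + q^2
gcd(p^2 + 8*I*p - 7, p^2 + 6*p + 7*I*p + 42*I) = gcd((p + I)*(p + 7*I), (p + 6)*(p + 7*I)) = p + 7*I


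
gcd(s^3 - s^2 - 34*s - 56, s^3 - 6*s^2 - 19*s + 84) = s^2 - 3*s - 28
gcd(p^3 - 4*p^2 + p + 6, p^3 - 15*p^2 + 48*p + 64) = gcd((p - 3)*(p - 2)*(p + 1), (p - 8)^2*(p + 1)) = p + 1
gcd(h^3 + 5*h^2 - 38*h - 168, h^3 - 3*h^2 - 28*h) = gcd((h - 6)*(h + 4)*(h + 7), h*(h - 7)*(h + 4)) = h + 4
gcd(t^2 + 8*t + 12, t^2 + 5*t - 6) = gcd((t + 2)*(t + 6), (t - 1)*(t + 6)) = t + 6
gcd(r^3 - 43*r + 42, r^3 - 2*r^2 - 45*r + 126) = r^2 + r - 42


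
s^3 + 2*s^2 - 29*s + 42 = (s - 3)*(s - 2)*(s + 7)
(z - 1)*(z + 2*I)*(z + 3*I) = z^3 - z^2 + 5*I*z^2 - 6*z - 5*I*z + 6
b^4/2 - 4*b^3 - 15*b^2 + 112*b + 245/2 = (b/2 + 1/2)*(b - 7)^2*(b + 5)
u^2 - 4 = (u - 2)*(u + 2)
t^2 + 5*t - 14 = (t - 2)*(t + 7)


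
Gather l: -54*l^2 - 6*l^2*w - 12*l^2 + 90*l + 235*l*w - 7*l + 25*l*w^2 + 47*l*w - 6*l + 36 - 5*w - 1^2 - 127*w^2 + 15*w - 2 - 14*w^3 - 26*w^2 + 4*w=l^2*(-6*w - 66) + l*(25*w^2 + 282*w + 77) - 14*w^3 - 153*w^2 + 14*w + 33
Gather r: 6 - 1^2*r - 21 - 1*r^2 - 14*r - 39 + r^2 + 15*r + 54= 0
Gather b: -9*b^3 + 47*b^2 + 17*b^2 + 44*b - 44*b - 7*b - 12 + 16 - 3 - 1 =-9*b^3 + 64*b^2 - 7*b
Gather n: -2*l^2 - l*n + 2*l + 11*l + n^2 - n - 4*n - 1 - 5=-2*l^2 + 13*l + n^2 + n*(-l - 5) - 6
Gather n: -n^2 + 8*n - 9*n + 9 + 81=-n^2 - n + 90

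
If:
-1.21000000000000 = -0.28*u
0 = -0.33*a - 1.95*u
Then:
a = -25.54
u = 4.32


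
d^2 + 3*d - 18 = (d - 3)*(d + 6)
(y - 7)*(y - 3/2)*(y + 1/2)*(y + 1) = y^4 - 7*y^3 - 7*y^2/4 + 23*y/2 + 21/4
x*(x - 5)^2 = x^3 - 10*x^2 + 25*x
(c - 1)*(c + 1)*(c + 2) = c^3 + 2*c^2 - c - 2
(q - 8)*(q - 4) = q^2 - 12*q + 32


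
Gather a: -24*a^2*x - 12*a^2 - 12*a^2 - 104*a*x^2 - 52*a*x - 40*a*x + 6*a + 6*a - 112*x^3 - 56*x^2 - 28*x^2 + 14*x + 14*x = a^2*(-24*x - 24) + a*(-104*x^2 - 92*x + 12) - 112*x^3 - 84*x^2 + 28*x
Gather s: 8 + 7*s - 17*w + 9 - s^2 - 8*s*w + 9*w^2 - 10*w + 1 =-s^2 + s*(7 - 8*w) + 9*w^2 - 27*w + 18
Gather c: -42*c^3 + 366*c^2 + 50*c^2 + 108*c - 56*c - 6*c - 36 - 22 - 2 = -42*c^3 + 416*c^2 + 46*c - 60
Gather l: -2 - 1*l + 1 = -l - 1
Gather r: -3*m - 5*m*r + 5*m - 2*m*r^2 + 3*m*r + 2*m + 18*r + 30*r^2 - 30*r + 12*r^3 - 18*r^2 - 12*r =4*m + 12*r^3 + r^2*(12 - 2*m) + r*(-2*m - 24)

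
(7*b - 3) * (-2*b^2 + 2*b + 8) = -14*b^3 + 20*b^2 + 50*b - 24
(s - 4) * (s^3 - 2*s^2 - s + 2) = s^4 - 6*s^3 + 7*s^2 + 6*s - 8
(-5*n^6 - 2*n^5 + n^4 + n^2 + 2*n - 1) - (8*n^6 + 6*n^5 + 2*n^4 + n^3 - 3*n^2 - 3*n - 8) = -13*n^6 - 8*n^5 - n^4 - n^3 + 4*n^2 + 5*n + 7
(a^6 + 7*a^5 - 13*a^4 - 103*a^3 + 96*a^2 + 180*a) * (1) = a^6 + 7*a^5 - 13*a^4 - 103*a^3 + 96*a^2 + 180*a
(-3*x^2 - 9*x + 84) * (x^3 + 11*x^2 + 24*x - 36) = -3*x^5 - 42*x^4 - 87*x^3 + 816*x^2 + 2340*x - 3024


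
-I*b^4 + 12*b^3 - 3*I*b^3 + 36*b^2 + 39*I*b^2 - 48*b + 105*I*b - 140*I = (b + 4)*(b + 5*I)*(b + 7*I)*(-I*b + I)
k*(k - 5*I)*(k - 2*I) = k^3 - 7*I*k^2 - 10*k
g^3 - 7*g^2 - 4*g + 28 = (g - 7)*(g - 2)*(g + 2)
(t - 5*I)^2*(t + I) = t^3 - 9*I*t^2 - 15*t - 25*I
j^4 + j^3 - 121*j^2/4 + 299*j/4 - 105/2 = (j - 5/2)*(j - 2)*(j - 3/2)*(j + 7)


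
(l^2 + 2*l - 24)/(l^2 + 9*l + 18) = (l - 4)/(l + 3)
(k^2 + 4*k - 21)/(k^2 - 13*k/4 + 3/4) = 4*(k + 7)/(4*k - 1)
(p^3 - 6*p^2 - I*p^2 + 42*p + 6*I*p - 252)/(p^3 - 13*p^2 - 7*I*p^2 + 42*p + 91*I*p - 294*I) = (p + 6*I)/(p - 7)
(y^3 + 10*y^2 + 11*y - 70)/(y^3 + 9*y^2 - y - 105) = (y - 2)/(y - 3)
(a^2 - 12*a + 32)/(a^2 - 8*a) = (a - 4)/a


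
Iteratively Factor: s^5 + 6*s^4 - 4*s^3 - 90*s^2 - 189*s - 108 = (s + 3)*(s^4 + 3*s^3 - 13*s^2 - 51*s - 36) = (s + 3)^2*(s^3 - 13*s - 12) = (s - 4)*(s + 3)^2*(s^2 + 4*s + 3) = (s - 4)*(s + 1)*(s + 3)^2*(s + 3)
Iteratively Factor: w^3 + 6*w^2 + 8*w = (w)*(w^2 + 6*w + 8) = w*(w + 2)*(w + 4)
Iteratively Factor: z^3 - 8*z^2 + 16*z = (z - 4)*(z^2 - 4*z) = z*(z - 4)*(z - 4)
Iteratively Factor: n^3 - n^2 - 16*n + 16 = (n + 4)*(n^2 - 5*n + 4) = (n - 4)*(n + 4)*(n - 1)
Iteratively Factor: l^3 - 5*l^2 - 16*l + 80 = (l - 5)*(l^2 - 16) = (l - 5)*(l + 4)*(l - 4)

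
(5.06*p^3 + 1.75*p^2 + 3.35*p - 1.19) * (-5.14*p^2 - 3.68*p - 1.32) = -26.0084*p^5 - 27.6158*p^4 - 30.3382*p^3 - 8.5214*p^2 - 0.0428000000000006*p + 1.5708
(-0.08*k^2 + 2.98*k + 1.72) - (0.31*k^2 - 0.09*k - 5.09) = -0.39*k^2 + 3.07*k + 6.81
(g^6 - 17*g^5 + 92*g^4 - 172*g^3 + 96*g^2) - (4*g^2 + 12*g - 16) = g^6 - 17*g^5 + 92*g^4 - 172*g^3 + 92*g^2 - 12*g + 16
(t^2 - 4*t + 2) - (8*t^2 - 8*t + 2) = -7*t^2 + 4*t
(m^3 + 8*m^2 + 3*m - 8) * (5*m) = 5*m^4 + 40*m^3 + 15*m^2 - 40*m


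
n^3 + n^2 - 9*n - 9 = (n - 3)*(n + 1)*(n + 3)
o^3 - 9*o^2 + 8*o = o*(o - 8)*(o - 1)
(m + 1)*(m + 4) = m^2 + 5*m + 4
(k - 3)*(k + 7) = k^2 + 4*k - 21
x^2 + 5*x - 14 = (x - 2)*(x + 7)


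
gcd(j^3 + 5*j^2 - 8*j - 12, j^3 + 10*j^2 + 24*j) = j + 6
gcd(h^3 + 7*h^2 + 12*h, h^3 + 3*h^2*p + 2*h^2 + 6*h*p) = h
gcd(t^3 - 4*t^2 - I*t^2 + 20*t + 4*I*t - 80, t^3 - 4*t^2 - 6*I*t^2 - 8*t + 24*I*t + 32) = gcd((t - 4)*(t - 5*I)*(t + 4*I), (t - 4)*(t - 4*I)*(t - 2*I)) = t - 4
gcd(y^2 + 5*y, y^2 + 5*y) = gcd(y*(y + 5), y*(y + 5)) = y^2 + 5*y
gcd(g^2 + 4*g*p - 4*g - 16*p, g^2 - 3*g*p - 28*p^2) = g + 4*p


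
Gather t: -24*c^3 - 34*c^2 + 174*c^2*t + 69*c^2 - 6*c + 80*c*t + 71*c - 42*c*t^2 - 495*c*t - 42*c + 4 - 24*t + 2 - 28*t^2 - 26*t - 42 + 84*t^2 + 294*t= -24*c^3 + 35*c^2 + 23*c + t^2*(56 - 42*c) + t*(174*c^2 - 415*c + 244) - 36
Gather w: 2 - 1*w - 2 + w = 0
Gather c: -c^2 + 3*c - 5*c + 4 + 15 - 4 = -c^2 - 2*c + 15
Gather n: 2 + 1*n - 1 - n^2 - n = 1 - n^2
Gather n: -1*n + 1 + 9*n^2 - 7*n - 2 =9*n^2 - 8*n - 1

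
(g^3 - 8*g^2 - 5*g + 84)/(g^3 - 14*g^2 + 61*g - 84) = (g + 3)/(g - 3)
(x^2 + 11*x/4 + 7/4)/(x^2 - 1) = (x + 7/4)/(x - 1)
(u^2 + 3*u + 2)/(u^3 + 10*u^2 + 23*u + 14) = 1/(u + 7)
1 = 1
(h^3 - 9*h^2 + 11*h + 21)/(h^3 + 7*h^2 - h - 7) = (h^2 - 10*h + 21)/(h^2 + 6*h - 7)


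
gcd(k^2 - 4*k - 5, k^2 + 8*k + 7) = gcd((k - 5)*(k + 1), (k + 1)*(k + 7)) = k + 1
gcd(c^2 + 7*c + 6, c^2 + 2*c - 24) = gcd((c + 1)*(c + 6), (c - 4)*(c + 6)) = c + 6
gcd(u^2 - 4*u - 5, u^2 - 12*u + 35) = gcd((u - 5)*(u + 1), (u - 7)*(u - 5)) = u - 5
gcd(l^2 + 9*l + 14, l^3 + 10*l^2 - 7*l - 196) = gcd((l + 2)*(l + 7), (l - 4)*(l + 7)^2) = l + 7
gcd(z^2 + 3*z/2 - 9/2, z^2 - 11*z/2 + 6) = z - 3/2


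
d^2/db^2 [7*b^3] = 42*b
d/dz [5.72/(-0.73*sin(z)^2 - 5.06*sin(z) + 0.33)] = (8.3512*sin(z) + 28.9432)*cos(z)/(0.73*sin(z)^2 + 5.06*sin(z) - 0.33)^2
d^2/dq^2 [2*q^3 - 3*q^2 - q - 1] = 12*q - 6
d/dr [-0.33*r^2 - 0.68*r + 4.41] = -0.66*r - 0.68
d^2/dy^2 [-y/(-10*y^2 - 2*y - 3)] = 4*(2*y*(10*y + 1)^2 - (15*y + 1)*(10*y^2 + 2*y + 3))/(10*y^2 + 2*y + 3)^3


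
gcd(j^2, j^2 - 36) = 1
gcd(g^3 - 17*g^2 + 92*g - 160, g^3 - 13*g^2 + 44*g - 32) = g^2 - 12*g + 32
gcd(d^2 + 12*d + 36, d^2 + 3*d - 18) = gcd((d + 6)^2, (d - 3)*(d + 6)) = d + 6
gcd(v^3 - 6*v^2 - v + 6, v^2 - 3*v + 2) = v - 1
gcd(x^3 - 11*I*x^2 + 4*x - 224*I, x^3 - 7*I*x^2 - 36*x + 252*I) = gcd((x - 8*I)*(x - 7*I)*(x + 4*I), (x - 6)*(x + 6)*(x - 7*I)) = x - 7*I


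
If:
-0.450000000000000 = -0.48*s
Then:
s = 0.94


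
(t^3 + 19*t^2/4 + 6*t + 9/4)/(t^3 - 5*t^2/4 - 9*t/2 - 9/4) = (t + 3)/(t - 3)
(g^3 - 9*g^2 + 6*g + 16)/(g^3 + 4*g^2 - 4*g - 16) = (g^2 - 7*g - 8)/(g^2 + 6*g + 8)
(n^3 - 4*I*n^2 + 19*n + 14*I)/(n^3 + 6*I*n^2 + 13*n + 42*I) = (n^2 - 6*I*n + 7)/(n^2 + 4*I*n + 21)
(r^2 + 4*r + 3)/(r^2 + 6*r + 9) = (r + 1)/(r + 3)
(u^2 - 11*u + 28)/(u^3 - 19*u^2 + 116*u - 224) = 1/(u - 8)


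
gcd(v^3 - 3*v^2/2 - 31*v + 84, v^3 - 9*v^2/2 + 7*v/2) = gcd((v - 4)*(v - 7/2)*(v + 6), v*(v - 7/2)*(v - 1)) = v - 7/2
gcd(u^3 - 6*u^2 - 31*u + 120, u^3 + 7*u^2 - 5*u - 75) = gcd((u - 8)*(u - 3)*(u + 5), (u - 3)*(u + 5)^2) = u^2 + 2*u - 15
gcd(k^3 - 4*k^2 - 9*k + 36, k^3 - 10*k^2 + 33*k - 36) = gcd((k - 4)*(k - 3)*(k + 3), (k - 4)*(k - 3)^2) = k^2 - 7*k + 12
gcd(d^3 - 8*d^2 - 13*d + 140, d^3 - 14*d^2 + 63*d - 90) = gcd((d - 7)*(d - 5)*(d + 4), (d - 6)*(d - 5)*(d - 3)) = d - 5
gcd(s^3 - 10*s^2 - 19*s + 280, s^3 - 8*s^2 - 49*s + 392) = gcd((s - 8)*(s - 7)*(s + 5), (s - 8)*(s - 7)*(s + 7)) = s^2 - 15*s + 56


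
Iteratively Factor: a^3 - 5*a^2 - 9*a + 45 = (a + 3)*(a^2 - 8*a + 15) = (a - 5)*(a + 3)*(a - 3)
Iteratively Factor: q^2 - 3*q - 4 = (q - 4)*(q + 1)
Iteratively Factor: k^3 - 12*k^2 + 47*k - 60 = (k - 3)*(k^2 - 9*k + 20) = (k - 5)*(k - 3)*(k - 4)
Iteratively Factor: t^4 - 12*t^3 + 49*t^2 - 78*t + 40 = (t - 4)*(t^3 - 8*t^2 + 17*t - 10) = (t - 5)*(t - 4)*(t^2 - 3*t + 2) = (t - 5)*(t - 4)*(t - 1)*(t - 2)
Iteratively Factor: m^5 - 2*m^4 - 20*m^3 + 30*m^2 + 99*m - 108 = (m - 4)*(m^4 + 2*m^3 - 12*m^2 - 18*m + 27) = (m - 4)*(m + 3)*(m^3 - m^2 - 9*m + 9) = (m - 4)*(m + 3)^2*(m^2 - 4*m + 3) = (m - 4)*(m - 3)*(m + 3)^2*(m - 1)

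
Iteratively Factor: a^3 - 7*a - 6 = (a - 3)*(a^2 + 3*a + 2) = (a - 3)*(a + 1)*(a + 2)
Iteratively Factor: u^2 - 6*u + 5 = (u - 5)*(u - 1)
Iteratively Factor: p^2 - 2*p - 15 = (p - 5)*(p + 3)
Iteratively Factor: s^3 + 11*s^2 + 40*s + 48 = (s + 4)*(s^2 + 7*s + 12) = (s + 3)*(s + 4)*(s + 4)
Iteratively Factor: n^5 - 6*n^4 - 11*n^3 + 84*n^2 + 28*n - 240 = (n - 4)*(n^4 - 2*n^3 - 19*n^2 + 8*n + 60) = (n - 4)*(n - 2)*(n^3 - 19*n - 30) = (n - 4)*(n - 2)*(n + 3)*(n^2 - 3*n - 10) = (n - 5)*(n - 4)*(n - 2)*(n + 3)*(n + 2)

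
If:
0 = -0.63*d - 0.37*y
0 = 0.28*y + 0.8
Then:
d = 1.68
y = -2.86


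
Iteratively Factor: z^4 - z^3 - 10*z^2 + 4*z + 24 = (z + 2)*(z^3 - 3*z^2 - 4*z + 12) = (z + 2)^2*(z^2 - 5*z + 6) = (z - 3)*(z + 2)^2*(z - 2)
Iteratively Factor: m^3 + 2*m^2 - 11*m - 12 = (m + 1)*(m^2 + m - 12) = (m - 3)*(m + 1)*(m + 4)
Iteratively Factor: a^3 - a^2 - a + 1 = (a - 1)*(a^2 - 1) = (a - 1)*(a + 1)*(a - 1)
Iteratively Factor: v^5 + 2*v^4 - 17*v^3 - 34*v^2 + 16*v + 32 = (v + 1)*(v^4 + v^3 - 18*v^2 - 16*v + 32) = (v + 1)*(v + 4)*(v^3 - 3*v^2 - 6*v + 8) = (v - 1)*(v + 1)*(v + 4)*(v^2 - 2*v - 8) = (v - 4)*(v - 1)*(v + 1)*(v + 4)*(v + 2)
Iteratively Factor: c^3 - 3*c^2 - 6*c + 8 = (c - 1)*(c^2 - 2*c - 8) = (c - 1)*(c + 2)*(c - 4)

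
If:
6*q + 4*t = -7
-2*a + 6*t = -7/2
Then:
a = 3*t + 7/4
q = -2*t/3 - 7/6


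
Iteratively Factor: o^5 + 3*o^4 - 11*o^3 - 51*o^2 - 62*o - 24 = (o + 1)*(o^4 + 2*o^3 - 13*o^2 - 38*o - 24) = (o + 1)*(o + 2)*(o^3 - 13*o - 12) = (o - 4)*(o + 1)*(o + 2)*(o^2 + 4*o + 3) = (o - 4)*(o + 1)*(o + 2)*(o + 3)*(o + 1)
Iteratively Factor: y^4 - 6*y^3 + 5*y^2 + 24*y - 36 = (y - 3)*(y^3 - 3*y^2 - 4*y + 12) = (y - 3)*(y + 2)*(y^2 - 5*y + 6) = (y - 3)^2*(y + 2)*(y - 2)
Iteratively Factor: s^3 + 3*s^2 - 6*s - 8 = (s + 1)*(s^2 + 2*s - 8) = (s + 1)*(s + 4)*(s - 2)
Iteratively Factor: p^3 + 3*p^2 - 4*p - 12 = (p - 2)*(p^2 + 5*p + 6) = (p - 2)*(p + 2)*(p + 3)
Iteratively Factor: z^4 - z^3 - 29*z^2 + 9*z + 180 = (z - 3)*(z^3 + 2*z^2 - 23*z - 60) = (z - 5)*(z - 3)*(z^2 + 7*z + 12) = (z - 5)*(z - 3)*(z + 3)*(z + 4)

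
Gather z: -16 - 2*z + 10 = -2*z - 6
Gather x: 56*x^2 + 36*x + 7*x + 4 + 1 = 56*x^2 + 43*x + 5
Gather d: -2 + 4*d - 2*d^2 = -2*d^2 + 4*d - 2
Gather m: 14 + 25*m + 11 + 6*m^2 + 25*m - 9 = 6*m^2 + 50*m + 16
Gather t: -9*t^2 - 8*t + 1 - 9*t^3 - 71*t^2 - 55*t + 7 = -9*t^3 - 80*t^2 - 63*t + 8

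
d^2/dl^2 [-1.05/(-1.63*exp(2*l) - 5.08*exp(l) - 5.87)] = (1.05*(3.26*exp(l) + 5.08)*(6.52*exp(l) + 10.16)*exp(l) - (6.846*exp(l) + 5.334)*(1.63*exp(2*l) + 5.08*exp(l) + 5.87))*exp(l)/(1.63*exp(2*l) + 5.08*exp(l) + 5.87)^3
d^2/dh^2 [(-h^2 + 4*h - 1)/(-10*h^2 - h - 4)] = 2*(-410*h^3 + 180*h^2 + 510*h - 7)/(1000*h^6 + 300*h^5 + 1230*h^4 + 241*h^3 + 492*h^2 + 48*h + 64)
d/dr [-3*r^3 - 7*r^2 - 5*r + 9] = -9*r^2 - 14*r - 5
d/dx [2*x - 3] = 2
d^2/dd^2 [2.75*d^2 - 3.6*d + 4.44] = 5.50000000000000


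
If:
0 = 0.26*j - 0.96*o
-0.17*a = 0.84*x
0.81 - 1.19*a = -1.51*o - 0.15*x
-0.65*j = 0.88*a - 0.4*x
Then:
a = 0.44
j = -0.66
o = -0.18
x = -0.09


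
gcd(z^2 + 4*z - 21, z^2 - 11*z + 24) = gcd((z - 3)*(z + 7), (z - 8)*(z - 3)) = z - 3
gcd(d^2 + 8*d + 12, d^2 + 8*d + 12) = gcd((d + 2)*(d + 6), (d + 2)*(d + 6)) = d^2 + 8*d + 12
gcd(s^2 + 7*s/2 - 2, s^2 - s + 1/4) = s - 1/2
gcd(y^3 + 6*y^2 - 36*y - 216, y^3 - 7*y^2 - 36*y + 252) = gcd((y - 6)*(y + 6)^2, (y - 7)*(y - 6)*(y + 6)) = y^2 - 36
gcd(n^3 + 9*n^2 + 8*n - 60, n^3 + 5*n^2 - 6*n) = n + 6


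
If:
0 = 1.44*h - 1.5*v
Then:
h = 1.04166666666667*v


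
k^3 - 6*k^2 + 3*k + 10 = (k - 5)*(k - 2)*(k + 1)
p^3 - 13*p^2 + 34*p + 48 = (p - 8)*(p - 6)*(p + 1)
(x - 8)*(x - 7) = x^2 - 15*x + 56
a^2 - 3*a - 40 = (a - 8)*(a + 5)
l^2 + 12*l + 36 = (l + 6)^2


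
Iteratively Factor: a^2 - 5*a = (a)*(a - 5)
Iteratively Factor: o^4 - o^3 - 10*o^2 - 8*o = (o + 1)*(o^3 - 2*o^2 - 8*o) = o*(o + 1)*(o^2 - 2*o - 8) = o*(o + 1)*(o + 2)*(o - 4)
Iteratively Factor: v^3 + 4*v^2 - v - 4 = (v - 1)*(v^2 + 5*v + 4) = (v - 1)*(v + 4)*(v + 1)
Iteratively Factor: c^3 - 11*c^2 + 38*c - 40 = (c - 5)*(c^2 - 6*c + 8) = (c - 5)*(c - 2)*(c - 4)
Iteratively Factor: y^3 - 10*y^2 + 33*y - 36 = (y - 3)*(y^2 - 7*y + 12) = (y - 3)^2*(y - 4)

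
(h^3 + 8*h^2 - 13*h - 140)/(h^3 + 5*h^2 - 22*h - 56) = (h + 5)/(h + 2)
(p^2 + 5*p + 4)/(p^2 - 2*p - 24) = (p + 1)/(p - 6)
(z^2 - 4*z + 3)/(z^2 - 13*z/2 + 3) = 2*(z^2 - 4*z + 3)/(2*z^2 - 13*z + 6)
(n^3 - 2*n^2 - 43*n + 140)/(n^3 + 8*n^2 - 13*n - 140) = (n - 5)/(n + 5)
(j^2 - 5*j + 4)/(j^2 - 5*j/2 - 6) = 2*(j - 1)/(2*j + 3)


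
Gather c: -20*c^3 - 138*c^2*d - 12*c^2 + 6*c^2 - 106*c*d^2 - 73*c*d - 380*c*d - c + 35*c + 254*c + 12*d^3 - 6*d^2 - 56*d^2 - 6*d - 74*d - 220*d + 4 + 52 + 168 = -20*c^3 + c^2*(-138*d - 6) + c*(-106*d^2 - 453*d + 288) + 12*d^3 - 62*d^2 - 300*d + 224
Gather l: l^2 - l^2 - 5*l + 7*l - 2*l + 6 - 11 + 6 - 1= 0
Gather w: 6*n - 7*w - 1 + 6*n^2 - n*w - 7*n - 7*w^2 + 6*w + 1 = 6*n^2 - n - 7*w^2 + w*(-n - 1)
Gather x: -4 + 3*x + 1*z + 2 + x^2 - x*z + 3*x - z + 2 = x^2 + x*(6 - z)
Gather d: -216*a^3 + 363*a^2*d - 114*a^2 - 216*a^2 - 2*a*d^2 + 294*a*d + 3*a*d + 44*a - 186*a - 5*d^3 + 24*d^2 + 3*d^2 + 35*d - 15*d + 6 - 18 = -216*a^3 - 330*a^2 - 142*a - 5*d^3 + d^2*(27 - 2*a) + d*(363*a^2 + 297*a + 20) - 12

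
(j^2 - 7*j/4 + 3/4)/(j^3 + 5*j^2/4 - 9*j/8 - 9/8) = 2*(4*j - 3)/(8*j^2 + 18*j + 9)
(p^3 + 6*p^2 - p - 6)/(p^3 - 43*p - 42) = (p - 1)/(p - 7)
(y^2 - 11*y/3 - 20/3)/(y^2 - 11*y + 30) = (y + 4/3)/(y - 6)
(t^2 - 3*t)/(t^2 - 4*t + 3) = t/(t - 1)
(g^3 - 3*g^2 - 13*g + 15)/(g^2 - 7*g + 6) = (g^2 - 2*g - 15)/(g - 6)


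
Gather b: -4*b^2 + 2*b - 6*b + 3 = -4*b^2 - 4*b + 3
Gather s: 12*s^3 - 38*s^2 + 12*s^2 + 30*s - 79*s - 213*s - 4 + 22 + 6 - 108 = 12*s^3 - 26*s^2 - 262*s - 84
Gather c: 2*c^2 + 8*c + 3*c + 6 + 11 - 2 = 2*c^2 + 11*c + 15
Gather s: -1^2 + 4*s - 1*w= 4*s - w - 1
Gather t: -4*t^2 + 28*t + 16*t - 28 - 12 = -4*t^2 + 44*t - 40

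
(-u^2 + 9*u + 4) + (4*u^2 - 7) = 3*u^2 + 9*u - 3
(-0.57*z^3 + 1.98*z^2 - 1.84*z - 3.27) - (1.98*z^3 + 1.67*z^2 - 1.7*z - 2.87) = -2.55*z^3 + 0.31*z^2 - 0.14*z - 0.4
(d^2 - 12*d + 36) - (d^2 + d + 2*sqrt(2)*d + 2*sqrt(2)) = -13*d - 2*sqrt(2)*d - 2*sqrt(2) + 36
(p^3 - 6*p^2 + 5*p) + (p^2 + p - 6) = p^3 - 5*p^2 + 6*p - 6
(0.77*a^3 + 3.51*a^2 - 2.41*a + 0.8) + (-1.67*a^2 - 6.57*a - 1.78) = 0.77*a^3 + 1.84*a^2 - 8.98*a - 0.98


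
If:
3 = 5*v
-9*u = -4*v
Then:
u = 4/15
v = 3/5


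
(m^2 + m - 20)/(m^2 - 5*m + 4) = (m + 5)/(m - 1)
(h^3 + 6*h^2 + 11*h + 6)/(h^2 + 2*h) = h + 4 + 3/h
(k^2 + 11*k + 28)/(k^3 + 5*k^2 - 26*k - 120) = (k + 7)/(k^2 + k - 30)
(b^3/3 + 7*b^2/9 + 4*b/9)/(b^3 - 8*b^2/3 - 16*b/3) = (b + 1)/(3*(b - 4))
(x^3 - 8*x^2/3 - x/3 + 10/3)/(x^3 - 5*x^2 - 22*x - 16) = (3*x^2 - 11*x + 10)/(3*(x^2 - 6*x - 16))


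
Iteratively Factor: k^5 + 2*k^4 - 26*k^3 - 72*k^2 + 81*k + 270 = (k - 5)*(k^4 + 7*k^3 + 9*k^2 - 27*k - 54) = (k - 5)*(k + 3)*(k^3 + 4*k^2 - 3*k - 18) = (k - 5)*(k - 2)*(k + 3)*(k^2 + 6*k + 9) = (k - 5)*(k - 2)*(k + 3)^2*(k + 3)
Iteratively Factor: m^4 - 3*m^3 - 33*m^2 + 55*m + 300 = (m - 5)*(m^3 + 2*m^2 - 23*m - 60) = (m - 5)^2*(m^2 + 7*m + 12) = (m - 5)^2*(m + 4)*(m + 3)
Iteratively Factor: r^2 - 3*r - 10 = (r + 2)*(r - 5)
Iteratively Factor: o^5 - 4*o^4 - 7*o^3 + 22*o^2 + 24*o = (o + 1)*(o^4 - 5*o^3 - 2*o^2 + 24*o) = (o + 1)*(o + 2)*(o^3 - 7*o^2 + 12*o) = (o - 3)*(o + 1)*(o + 2)*(o^2 - 4*o) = o*(o - 3)*(o + 1)*(o + 2)*(o - 4)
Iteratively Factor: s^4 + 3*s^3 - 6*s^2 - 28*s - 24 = (s + 2)*(s^3 + s^2 - 8*s - 12) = (s + 2)^2*(s^2 - s - 6) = (s + 2)^3*(s - 3)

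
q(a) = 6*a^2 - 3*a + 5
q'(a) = 12*a - 3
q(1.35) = 11.88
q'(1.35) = 13.20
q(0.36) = 4.70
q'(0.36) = 1.32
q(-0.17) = 5.68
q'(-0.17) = -5.04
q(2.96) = 48.69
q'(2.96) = 32.52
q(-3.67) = 96.82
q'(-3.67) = -47.04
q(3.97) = 87.66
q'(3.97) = 44.64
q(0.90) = 7.16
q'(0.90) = 7.80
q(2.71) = 40.93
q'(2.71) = 29.52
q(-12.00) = 905.00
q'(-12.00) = -147.00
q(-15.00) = 1400.00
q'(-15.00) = -183.00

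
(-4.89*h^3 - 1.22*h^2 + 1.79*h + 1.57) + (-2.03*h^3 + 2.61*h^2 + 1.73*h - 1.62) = -6.92*h^3 + 1.39*h^2 + 3.52*h - 0.05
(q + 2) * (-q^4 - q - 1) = -q^5 - 2*q^4 - q^2 - 3*q - 2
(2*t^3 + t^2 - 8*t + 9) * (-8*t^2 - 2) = -16*t^5 - 8*t^4 + 60*t^3 - 74*t^2 + 16*t - 18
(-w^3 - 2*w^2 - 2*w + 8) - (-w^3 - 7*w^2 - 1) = 5*w^2 - 2*w + 9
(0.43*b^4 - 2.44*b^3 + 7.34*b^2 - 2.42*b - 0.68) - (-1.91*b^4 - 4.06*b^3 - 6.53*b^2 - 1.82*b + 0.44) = 2.34*b^4 + 1.62*b^3 + 13.87*b^2 - 0.6*b - 1.12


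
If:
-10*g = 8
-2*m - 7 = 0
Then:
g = -4/5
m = -7/2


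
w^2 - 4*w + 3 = (w - 3)*(w - 1)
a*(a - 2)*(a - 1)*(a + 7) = a^4 + 4*a^3 - 19*a^2 + 14*a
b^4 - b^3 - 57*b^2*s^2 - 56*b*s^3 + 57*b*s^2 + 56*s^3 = (b - 1)*(b - 8*s)*(b + s)*(b + 7*s)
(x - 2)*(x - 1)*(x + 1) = x^3 - 2*x^2 - x + 2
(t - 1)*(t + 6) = t^2 + 5*t - 6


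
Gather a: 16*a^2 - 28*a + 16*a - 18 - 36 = 16*a^2 - 12*a - 54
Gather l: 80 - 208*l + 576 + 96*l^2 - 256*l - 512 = 96*l^2 - 464*l + 144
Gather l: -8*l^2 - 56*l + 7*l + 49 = -8*l^2 - 49*l + 49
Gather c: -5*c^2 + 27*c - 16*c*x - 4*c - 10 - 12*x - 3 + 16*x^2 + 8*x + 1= -5*c^2 + c*(23 - 16*x) + 16*x^2 - 4*x - 12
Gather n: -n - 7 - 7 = -n - 14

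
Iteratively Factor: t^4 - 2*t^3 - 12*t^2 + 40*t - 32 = (t - 2)*(t^3 - 12*t + 16) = (t - 2)^2*(t^2 + 2*t - 8) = (t - 2)^3*(t + 4)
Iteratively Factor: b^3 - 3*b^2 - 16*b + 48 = (b - 3)*(b^2 - 16) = (b - 3)*(b + 4)*(b - 4)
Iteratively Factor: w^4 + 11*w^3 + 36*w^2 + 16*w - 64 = (w + 4)*(w^3 + 7*w^2 + 8*w - 16) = (w - 1)*(w + 4)*(w^2 + 8*w + 16) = (w - 1)*(w + 4)^2*(w + 4)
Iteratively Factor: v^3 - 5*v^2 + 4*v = (v - 4)*(v^2 - v) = v*(v - 4)*(v - 1)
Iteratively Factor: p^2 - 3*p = (p)*(p - 3)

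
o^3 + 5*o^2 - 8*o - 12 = (o - 2)*(o + 1)*(o + 6)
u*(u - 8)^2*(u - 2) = u^4 - 18*u^3 + 96*u^2 - 128*u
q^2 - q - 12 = (q - 4)*(q + 3)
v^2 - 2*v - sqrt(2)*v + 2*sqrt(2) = (v - 2)*(v - sqrt(2))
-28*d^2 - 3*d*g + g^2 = (-7*d + g)*(4*d + g)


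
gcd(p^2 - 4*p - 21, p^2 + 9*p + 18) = p + 3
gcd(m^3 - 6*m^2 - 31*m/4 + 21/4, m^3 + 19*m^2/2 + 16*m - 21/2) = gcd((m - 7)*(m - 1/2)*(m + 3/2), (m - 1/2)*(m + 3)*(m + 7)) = m - 1/2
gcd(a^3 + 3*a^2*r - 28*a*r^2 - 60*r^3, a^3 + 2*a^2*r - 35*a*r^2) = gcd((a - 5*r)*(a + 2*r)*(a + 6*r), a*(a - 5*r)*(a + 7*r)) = -a + 5*r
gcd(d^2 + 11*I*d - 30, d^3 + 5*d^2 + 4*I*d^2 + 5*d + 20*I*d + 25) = d + 5*I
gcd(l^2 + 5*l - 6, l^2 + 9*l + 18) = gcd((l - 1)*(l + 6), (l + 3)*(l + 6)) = l + 6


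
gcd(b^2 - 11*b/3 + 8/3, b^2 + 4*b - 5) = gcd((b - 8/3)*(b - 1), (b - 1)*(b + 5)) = b - 1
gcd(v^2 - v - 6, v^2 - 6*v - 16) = v + 2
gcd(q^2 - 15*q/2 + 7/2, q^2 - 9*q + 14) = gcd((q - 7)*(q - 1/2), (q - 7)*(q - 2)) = q - 7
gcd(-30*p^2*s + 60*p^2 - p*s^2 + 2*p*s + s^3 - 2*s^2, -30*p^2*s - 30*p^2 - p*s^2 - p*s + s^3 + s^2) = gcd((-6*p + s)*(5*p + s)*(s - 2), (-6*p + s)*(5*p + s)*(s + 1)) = 30*p^2 + p*s - s^2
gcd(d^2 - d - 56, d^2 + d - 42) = d + 7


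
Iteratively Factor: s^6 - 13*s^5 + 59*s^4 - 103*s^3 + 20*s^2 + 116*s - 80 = (s - 2)*(s^5 - 11*s^4 + 37*s^3 - 29*s^2 - 38*s + 40) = (s - 4)*(s - 2)*(s^4 - 7*s^3 + 9*s^2 + 7*s - 10) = (s - 4)*(s - 2)^2*(s^3 - 5*s^2 - s + 5) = (s - 4)*(s - 2)^2*(s + 1)*(s^2 - 6*s + 5) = (s - 4)*(s - 2)^2*(s - 1)*(s + 1)*(s - 5)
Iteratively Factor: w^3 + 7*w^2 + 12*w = (w + 3)*(w^2 + 4*w) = (w + 3)*(w + 4)*(w)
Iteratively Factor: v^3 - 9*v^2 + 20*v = (v - 4)*(v^2 - 5*v) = v*(v - 4)*(v - 5)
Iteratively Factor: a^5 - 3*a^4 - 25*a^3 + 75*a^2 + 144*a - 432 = (a - 4)*(a^4 + a^3 - 21*a^2 - 9*a + 108) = (a - 4)*(a - 3)*(a^3 + 4*a^2 - 9*a - 36) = (a - 4)*(a - 3)*(a + 4)*(a^2 - 9) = (a - 4)*(a - 3)*(a + 3)*(a + 4)*(a - 3)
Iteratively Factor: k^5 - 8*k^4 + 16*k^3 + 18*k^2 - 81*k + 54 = (k - 1)*(k^4 - 7*k^3 + 9*k^2 + 27*k - 54) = (k - 3)*(k - 1)*(k^3 - 4*k^2 - 3*k + 18) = (k - 3)*(k - 1)*(k + 2)*(k^2 - 6*k + 9) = (k - 3)^2*(k - 1)*(k + 2)*(k - 3)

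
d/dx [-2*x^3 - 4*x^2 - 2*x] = -6*x^2 - 8*x - 2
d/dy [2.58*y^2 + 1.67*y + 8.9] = 5.16*y + 1.67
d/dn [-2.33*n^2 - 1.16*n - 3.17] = -4.66*n - 1.16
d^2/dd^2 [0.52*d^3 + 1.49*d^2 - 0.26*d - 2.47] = 3.12*d + 2.98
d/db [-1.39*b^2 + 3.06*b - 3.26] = 3.06 - 2.78*b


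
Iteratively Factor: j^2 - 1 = (j + 1)*(j - 1)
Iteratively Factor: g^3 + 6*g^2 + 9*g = (g + 3)*(g^2 + 3*g) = g*(g + 3)*(g + 3)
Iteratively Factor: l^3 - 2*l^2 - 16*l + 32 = (l - 4)*(l^2 + 2*l - 8) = (l - 4)*(l - 2)*(l + 4)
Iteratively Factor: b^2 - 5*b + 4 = (b - 1)*(b - 4)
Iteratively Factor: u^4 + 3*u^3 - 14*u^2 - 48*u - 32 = (u - 4)*(u^3 + 7*u^2 + 14*u + 8) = (u - 4)*(u + 2)*(u^2 + 5*u + 4) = (u - 4)*(u + 1)*(u + 2)*(u + 4)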